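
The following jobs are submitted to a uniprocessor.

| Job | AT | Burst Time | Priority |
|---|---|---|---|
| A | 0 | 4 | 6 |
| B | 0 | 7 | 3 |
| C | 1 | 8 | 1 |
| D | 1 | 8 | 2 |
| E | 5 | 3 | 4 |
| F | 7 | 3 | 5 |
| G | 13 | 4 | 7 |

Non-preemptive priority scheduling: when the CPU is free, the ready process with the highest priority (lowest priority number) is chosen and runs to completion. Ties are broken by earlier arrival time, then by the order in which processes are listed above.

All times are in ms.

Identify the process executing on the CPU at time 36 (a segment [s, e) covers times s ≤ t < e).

Schedule: | B 0-7 | C 7-15 | D 15-23 | E 23-26 | F 26-29 | A 29-33 | G 33-37 |
Completion: A=33  B=7  C=15  D=23  E=26  F=29  G=37

G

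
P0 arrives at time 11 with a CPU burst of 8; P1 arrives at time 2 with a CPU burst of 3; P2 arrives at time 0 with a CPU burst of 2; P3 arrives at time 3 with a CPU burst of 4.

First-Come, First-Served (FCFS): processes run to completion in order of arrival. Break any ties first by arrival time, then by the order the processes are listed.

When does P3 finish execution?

Schedule: | P2 0-2 | P1 2-5 | P3 5-9 | idle 9-11 | P0 11-19 |
Completion: P0=19  P1=5  P2=2  P3=9
Turnaround (C−A): P0=8  P1=3  P2=2  P3=6

9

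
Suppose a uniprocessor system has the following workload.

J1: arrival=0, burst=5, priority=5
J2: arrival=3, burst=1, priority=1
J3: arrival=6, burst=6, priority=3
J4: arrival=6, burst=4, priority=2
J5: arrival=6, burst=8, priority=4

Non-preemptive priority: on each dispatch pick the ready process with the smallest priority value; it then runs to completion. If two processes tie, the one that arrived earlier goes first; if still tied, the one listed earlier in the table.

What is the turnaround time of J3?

Schedule: | J1 0-5 | J2 5-6 | J4 6-10 | J3 10-16 | J5 16-24 |
Completion: J1=5  J2=6  J3=16  J4=10  J5=24
Turnaround (C−A): J1=5  J2=3  J3=10  J4=4  J5=18
Turnaround(J3) = completion − arrival = 16 − 6 = 10

10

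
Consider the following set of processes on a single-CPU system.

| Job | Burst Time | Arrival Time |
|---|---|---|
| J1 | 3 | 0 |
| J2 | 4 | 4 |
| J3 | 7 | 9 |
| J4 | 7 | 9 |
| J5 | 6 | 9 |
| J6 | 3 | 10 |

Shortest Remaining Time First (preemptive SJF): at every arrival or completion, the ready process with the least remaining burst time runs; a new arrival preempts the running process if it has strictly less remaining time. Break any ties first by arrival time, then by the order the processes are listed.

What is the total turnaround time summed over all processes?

58

Schedule: | J1 0-3 | idle 3-4 | J2 4-8 | idle 8-9 | J5 9-10 | J6 10-13 | J5 13-18 | J3 18-25 | J4 25-32 |
Completion: J1=3  J2=8  J3=25  J4=32  J5=18  J6=13
Turnaround = completion − arrival: J1=3, J2=4, J3=16, J4=23, J5=9, J6=3
Total turnaround = 3 + 4 + 16 + 23 + 9 + 3 = 58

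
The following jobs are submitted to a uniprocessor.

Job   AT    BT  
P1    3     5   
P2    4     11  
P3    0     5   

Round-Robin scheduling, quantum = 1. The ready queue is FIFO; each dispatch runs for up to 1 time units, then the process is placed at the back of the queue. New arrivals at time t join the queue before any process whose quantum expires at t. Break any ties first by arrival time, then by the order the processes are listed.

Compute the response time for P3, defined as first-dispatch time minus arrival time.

Gantt: | P3 0-3 | P1 3-4 | P3 4-5 | P2 5-6 | P1 6-7 | P3 7-8 | P2 8-9 | P1 9-10 | P2 10-11 | P1 11-12 | P2 12-13 | P1 13-14 | P2 14-21 |
Completion: P1=14  P2=21  P3=8
Response(P3) = first start − arrival = 0 − 0 = 0

0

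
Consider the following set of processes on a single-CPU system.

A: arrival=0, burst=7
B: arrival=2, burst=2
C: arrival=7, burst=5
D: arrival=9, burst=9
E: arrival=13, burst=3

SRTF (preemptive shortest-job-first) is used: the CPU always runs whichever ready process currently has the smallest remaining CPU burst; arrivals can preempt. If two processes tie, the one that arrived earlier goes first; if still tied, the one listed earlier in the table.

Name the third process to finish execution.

Gantt: | A 0-2 | B 2-4 | A 4-9 | C 9-14 | E 14-17 | D 17-26 |
Completion: A=9  B=4  C=14  D=26  E=17
Turnaround (C−A): A=9  B=2  C=7  D=17  E=4
Finish order: B → A → C → E → D

C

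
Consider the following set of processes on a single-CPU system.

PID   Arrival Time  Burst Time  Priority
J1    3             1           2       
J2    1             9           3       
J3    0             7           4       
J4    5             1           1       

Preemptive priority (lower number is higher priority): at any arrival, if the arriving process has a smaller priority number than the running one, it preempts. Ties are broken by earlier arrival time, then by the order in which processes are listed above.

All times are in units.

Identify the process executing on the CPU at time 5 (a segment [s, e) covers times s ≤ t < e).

Timeline: | J3 0-1 | J2 1-3 | J1 3-4 | J2 4-5 | J4 5-6 | J2 6-12 | J3 12-18 |
Completion: J1=4  J2=12  J3=18  J4=6
Turnaround (C−A): J1=1  J2=11  J3=18  J4=1

J4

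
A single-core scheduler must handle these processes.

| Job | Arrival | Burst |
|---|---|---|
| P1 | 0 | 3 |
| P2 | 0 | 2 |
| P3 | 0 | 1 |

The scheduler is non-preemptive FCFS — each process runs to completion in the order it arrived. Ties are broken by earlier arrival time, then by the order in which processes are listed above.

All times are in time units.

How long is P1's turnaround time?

3

Timeline: | P1 0-3 | P2 3-5 | P3 5-6 |
Completion: P1=3  P2=5  P3=6
Turnaround (C−A): P1=3  P2=5  P3=6
Turnaround(P1) = completion − arrival = 3 − 0 = 3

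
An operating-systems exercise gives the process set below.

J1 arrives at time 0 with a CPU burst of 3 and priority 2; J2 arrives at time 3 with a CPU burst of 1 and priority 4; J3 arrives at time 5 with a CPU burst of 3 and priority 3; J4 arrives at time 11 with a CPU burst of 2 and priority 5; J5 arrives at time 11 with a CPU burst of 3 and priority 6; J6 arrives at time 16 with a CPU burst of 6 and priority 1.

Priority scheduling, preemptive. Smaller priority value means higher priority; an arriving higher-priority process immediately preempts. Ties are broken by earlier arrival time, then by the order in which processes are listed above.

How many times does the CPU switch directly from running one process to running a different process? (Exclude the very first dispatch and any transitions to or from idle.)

Gantt: | J1 0-3 | J2 3-4 | idle 4-5 | J3 5-8 | idle 8-11 | J4 11-13 | J5 13-16 | J6 16-22 |
Completion: J1=3  J2=4  J3=8  J4=13  J5=16  J6=22

3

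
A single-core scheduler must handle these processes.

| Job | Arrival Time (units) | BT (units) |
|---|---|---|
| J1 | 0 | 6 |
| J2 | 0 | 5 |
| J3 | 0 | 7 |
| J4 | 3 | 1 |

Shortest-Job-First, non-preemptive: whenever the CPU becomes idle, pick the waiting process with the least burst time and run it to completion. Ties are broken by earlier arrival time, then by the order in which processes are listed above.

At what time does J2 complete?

Schedule: | J2 0-5 | J4 5-6 | J1 6-12 | J3 12-19 |
Completion: J1=12  J2=5  J3=19  J4=6

5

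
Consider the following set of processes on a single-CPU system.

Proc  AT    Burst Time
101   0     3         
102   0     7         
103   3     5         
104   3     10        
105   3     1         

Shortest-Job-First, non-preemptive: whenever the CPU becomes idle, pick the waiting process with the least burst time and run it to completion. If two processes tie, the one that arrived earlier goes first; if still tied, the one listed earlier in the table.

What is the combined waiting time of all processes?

23

Timeline: | 101 0-3 | 105 3-4 | 103 4-9 | 102 9-16 | 104 16-26 |
Completion: 101=3  102=16  103=9  104=26  105=4
Waiting = turnaround − burst: 101=0, 102=9, 103=1, 104=13, 105=0
Total waiting = 0 + 9 + 1 + 13 + 0 = 23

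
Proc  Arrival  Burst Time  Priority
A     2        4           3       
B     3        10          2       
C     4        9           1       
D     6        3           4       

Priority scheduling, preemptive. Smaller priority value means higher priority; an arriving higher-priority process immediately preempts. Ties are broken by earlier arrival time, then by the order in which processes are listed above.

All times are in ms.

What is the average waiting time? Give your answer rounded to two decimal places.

11.75

Schedule: | idle 0-2 | A 2-3 | B 3-4 | C 4-13 | B 13-22 | A 22-25 | D 25-28 |
Completion: A=25  B=22  C=13  D=28
Turnaround (C−A): A=23  B=19  C=9  D=22
Waiting times: A=19, B=9, C=0, D=19
Average waiting = (19+9+0+19) / 4 = 47/4 = 11.75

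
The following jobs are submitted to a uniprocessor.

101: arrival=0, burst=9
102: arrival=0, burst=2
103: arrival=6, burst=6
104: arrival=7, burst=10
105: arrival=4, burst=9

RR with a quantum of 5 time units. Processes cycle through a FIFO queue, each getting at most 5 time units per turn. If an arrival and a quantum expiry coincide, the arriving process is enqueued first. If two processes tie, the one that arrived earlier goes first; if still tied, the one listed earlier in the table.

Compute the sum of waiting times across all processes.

67

Timeline: | 101 0-5 | 102 5-7 | 105 7-12 | 101 12-16 | 103 16-21 | 104 21-26 | 105 26-30 | 103 30-31 | 104 31-36 |
Completion: 101=16  102=7  103=31  104=36  105=30
Turnaround (C−A): 101=16  102=7  103=25  104=29  105=26
Waiting = turnaround − burst: 101=7, 102=5, 103=19, 104=19, 105=17
Total waiting = 7 + 5 + 19 + 19 + 17 = 67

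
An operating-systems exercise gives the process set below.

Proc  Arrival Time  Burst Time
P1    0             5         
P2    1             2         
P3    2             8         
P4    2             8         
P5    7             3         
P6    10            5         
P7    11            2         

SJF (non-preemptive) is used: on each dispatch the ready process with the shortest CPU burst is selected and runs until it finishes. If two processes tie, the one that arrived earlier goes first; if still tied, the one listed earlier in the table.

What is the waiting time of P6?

0

Schedule: | P1 0-5 | P2 5-7 | P5 7-10 | P6 10-15 | P7 15-17 | P3 17-25 | P4 25-33 |
Completion: P1=5  P2=7  P3=25  P4=33  P5=10  P6=15  P7=17
Turnaround (C−A): P1=5  P2=6  P3=23  P4=31  P5=3  P6=5  P7=6
Waiting(P6) = turnaround − burst = 5 − 5 = 0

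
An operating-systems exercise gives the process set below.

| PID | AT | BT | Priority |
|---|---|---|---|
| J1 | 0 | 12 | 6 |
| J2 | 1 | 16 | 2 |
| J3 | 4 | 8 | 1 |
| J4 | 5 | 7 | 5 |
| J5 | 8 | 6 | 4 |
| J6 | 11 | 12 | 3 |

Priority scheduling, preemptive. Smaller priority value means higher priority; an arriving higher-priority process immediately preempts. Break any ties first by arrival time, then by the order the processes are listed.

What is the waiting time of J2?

8

Timeline: | J1 0-1 | J2 1-4 | J3 4-12 | J2 12-25 | J6 25-37 | J5 37-43 | J4 43-50 | J1 50-61 |
Completion: J1=61  J2=25  J3=12  J4=50  J5=43  J6=37
Turnaround (C−A): J1=61  J2=24  J3=8  J4=45  J5=35  J6=26
Waiting(J2) = turnaround − burst = 24 − 16 = 8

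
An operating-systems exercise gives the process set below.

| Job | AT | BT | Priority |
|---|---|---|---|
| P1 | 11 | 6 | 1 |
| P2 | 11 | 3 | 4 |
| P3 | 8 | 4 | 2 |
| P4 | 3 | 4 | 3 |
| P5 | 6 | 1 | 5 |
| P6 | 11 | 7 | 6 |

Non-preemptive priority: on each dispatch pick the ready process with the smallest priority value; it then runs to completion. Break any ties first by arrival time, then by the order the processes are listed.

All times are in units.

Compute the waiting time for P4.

0

Timeline: | idle 0-3 | P4 3-7 | P5 7-8 | P3 8-12 | P1 12-18 | P2 18-21 | P6 21-28 |
Completion: P1=18  P2=21  P3=12  P4=7  P5=8  P6=28
Turnaround (C−A): P1=7  P2=10  P3=4  P4=4  P5=2  P6=17
Waiting(P4) = turnaround − burst = 4 − 4 = 0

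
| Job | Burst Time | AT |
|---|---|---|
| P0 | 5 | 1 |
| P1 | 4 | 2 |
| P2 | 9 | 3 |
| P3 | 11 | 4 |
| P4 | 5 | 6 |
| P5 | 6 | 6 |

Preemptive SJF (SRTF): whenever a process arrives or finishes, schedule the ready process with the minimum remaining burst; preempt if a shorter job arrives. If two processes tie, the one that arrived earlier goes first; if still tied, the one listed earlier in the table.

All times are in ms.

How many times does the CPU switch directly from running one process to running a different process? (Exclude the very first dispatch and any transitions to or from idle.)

5

Gantt: | idle 0-1 | P0 1-6 | P1 6-10 | P4 10-15 | P5 15-21 | P2 21-30 | P3 30-41 |
Completion: P0=6  P1=10  P2=30  P3=41  P4=15  P5=21
Turnaround (C−A): P0=5  P1=8  P2=27  P3=37  P4=9  P5=15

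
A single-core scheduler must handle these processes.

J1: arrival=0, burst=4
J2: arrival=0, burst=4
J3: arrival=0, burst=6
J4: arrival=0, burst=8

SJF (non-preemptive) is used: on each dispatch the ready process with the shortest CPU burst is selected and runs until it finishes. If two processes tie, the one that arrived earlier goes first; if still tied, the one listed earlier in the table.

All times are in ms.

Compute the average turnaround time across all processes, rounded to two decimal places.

12.00

Gantt: | J1 0-4 | J2 4-8 | J3 8-14 | J4 14-22 |
Completion: J1=4  J2=8  J3=14  J4=22
Turnaround times: J1=4, J2=8, J3=14, J4=22
Average turnaround = (4+8+14+22) / 4 = 48/4 = 12.00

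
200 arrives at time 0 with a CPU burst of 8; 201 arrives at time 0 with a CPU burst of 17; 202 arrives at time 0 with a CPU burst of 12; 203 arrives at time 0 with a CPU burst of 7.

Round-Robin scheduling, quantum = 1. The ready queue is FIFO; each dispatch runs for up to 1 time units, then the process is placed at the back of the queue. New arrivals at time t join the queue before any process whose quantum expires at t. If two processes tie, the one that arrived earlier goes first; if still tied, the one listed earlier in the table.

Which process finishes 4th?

Timeline: | 200 0-1 | 201 1-2 | 202 2-3 | 203 3-4 | 200 4-5 | 201 5-6 | 202 6-7 | 203 7-8 | 200 8-9 | 201 9-10 | 202 10-11 | 203 11-12 | 200 12-13 | 201 13-14 | 202 14-15 | 203 15-16 | 200 16-17 | 201 17-18 | 202 18-19 | 203 19-20 | 200 20-21 | 201 21-22 | 202 22-23 | 203 23-24 | 200 24-25 | 201 25-26 | 202 26-27 | 203 27-28 | 200 28-29 | 201 29-30 | 202 30-31 | 201 31-32 | 202 32-33 | 201 33-34 | 202 34-35 | 201 35-36 | 202 36-37 | 201 37-38 | 202 38-39 | 201 39-44 |
Completion: 200=29  201=44  202=39  203=28
Turnaround (C−A): 200=29  201=44  202=39  203=28
Finish order: 203 → 200 → 202 → 201

201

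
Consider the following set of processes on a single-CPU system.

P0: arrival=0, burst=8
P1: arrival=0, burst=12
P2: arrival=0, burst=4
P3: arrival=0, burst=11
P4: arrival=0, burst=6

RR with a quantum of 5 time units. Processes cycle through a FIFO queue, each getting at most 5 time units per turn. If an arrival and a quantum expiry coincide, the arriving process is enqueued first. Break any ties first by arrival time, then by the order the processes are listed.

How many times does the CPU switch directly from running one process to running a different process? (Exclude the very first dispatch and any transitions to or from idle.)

Schedule: | P0 0-5 | P1 5-10 | P2 10-14 | P3 14-19 | P4 19-24 | P0 24-27 | P1 27-32 | P3 32-37 | P4 37-38 | P1 38-40 | P3 40-41 |
Completion: P0=27  P1=40  P2=14  P3=41  P4=38
Turnaround (C−A): P0=27  P1=40  P2=14  P3=41  P4=38

10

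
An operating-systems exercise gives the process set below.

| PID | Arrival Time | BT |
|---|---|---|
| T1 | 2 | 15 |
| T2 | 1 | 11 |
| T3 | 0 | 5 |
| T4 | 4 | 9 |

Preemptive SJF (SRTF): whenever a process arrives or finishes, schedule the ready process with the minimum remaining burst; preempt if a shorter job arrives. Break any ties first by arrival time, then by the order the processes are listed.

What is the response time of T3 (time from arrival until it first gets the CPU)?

0

Schedule: | T3 0-5 | T4 5-14 | T2 14-25 | T1 25-40 |
Completion: T1=40  T2=25  T3=5  T4=14
Turnaround (C−A): T1=38  T2=24  T3=5  T4=10
Response(T3) = first start − arrival = 0 − 0 = 0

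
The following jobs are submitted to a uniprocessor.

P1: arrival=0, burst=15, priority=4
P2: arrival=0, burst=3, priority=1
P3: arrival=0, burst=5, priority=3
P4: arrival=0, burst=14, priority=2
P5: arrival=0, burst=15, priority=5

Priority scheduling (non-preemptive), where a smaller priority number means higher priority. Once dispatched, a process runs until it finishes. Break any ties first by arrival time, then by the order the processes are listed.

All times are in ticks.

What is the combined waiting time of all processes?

79

Timeline: | P2 0-3 | P4 3-17 | P3 17-22 | P1 22-37 | P5 37-52 |
Completion: P1=37  P2=3  P3=22  P4=17  P5=52
Waiting = turnaround − burst: P1=22, P2=0, P3=17, P4=3, P5=37
Total waiting = 22 + 0 + 17 + 3 + 37 = 79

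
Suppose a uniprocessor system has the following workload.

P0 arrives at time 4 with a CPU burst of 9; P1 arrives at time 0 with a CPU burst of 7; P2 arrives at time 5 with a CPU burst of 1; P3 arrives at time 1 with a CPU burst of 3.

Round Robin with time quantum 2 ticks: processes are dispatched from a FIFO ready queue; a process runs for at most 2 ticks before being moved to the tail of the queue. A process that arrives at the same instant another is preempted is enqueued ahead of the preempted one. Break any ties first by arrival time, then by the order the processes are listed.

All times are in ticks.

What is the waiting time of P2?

Schedule: | P1 0-2 | P3 2-4 | P1 4-6 | P0 6-8 | P3 8-9 | P2 9-10 | P1 10-12 | P0 12-14 | P1 14-15 | P0 15-20 |
Completion: P0=20  P1=15  P2=10  P3=9
Waiting(P2) = turnaround − burst = 5 − 1 = 4

4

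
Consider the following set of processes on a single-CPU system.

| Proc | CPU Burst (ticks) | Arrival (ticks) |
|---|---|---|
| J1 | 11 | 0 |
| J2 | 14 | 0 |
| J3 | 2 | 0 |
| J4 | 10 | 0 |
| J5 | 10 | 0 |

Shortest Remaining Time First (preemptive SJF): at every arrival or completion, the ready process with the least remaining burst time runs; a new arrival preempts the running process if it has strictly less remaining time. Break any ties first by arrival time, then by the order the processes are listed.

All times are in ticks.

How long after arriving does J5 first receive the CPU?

12

Schedule: | J3 0-2 | J4 2-12 | J5 12-22 | J1 22-33 | J2 33-47 |
Completion: J1=33  J2=47  J3=2  J4=12  J5=22
Response(J5) = first start − arrival = 12 − 0 = 12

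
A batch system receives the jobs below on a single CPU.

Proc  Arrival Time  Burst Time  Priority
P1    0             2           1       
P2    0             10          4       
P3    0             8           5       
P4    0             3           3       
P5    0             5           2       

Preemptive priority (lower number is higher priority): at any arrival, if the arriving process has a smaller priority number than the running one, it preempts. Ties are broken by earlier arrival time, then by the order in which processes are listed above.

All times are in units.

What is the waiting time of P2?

Gantt: | P1 0-2 | P5 2-7 | P4 7-10 | P2 10-20 | P3 20-28 |
Completion: P1=2  P2=20  P3=28  P4=10  P5=7
Waiting(P2) = turnaround − burst = 20 − 10 = 10

10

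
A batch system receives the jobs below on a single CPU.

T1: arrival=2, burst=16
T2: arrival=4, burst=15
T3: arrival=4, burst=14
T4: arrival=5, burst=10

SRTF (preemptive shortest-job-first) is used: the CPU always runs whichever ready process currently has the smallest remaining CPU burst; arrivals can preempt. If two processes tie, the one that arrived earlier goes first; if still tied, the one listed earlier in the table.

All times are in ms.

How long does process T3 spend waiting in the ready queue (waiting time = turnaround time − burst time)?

24

Gantt: | idle 0-2 | T1 2-5 | T4 5-15 | T1 15-28 | T3 28-42 | T2 42-57 |
Completion: T1=28  T2=57  T3=42  T4=15
Waiting(T3) = turnaround − burst = 38 − 14 = 24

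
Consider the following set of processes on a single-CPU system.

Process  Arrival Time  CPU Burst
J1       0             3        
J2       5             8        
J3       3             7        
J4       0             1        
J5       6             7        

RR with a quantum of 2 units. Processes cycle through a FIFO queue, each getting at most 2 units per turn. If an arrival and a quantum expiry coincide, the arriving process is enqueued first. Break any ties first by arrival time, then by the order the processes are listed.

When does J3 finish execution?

Gantt: | J1 0-2 | J4 2-3 | J1 3-4 | J3 4-6 | J2 6-8 | J5 8-10 | J3 10-12 | J2 12-14 | J5 14-16 | J3 16-18 | J2 18-20 | J5 20-22 | J3 22-23 | J2 23-25 | J5 25-26 |
Completion: J1=4  J2=25  J3=23  J4=3  J5=26
Turnaround (C−A): J1=4  J2=20  J3=20  J4=3  J5=20

23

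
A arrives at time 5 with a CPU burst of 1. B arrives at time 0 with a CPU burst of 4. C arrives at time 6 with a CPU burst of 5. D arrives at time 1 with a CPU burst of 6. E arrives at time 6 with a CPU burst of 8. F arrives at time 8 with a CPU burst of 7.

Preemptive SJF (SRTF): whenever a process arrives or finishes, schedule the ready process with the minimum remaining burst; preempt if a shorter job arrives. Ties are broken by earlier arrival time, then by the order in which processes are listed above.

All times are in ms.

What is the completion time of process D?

11

Gantt: | B 0-4 | D 4-5 | A 5-6 | D 6-11 | C 11-16 | F 16-23 | E 23-31 |
Completion: A=6  B=4  C=16  D=11  E=31  F=23
Turnaround (C−A): A=1  B=4  C=10  D=10  E=25  F=15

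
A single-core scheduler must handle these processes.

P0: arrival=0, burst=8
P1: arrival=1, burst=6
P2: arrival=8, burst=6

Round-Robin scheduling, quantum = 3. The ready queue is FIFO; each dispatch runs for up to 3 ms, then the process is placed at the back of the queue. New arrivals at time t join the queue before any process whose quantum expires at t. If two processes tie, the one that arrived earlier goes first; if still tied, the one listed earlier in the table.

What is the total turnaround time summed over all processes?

40

Gantt: | P0 0-3 | P1 3-6 | P0 6-9 | P1 9-12 | P2 12-15 | P0 15-17 | P2 17-20 |
Completion: P0=17  P1=12  P2=20
Turnaround = completion − arrival: P0=17, P1=11, P2=12
Total turnaround = 17 + 11 + 12 = 40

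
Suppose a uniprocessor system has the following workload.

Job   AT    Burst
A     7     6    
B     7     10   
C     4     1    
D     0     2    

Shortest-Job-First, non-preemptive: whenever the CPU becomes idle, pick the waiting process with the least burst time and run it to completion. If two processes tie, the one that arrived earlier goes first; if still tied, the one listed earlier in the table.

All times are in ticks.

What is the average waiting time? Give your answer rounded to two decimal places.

Timeline: | D 0-2 | idle 2-4 | C 4-5 | idle 5-7 | A 7-13 | B 13-23 |
Completion: A=13  B=23  C=5  D=2
Turnaround (C−A): A=6  B=16  C=1  D=2
Waiting times: A=0, B=6, C=0, D=0
Average waiting = (0+6+0+0) / 4 = 6/4 = 1.50

1.50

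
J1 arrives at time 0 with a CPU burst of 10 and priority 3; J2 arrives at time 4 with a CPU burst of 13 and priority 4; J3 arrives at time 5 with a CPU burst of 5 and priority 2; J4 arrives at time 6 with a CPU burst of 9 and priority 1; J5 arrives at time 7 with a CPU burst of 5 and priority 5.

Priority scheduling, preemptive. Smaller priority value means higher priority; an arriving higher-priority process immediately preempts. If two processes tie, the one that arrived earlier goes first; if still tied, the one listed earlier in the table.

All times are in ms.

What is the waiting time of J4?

0

Schedule: | J1 0-5 | J3 5-6 | J4 6-15 | J3 15-19 | J1 19-24 | J2 24-37 | J5 37-42 |
Completion: J1=24  J2=37  J3=19  J4=15  J5=42
Turnaround (C−A): J1=24  J2=33  J3=14  J4=9  J5=35
Waiting(J4) = turnaround − burst = 9 − 9 = 0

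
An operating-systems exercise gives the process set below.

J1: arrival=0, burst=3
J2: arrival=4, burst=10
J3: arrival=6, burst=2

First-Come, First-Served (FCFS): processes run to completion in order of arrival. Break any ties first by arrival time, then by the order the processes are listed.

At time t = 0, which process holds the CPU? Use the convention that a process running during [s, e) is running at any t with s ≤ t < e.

J1

Timeline: | J1 0-3 | idle 3-4 | J2 4-14 | J3 14-16 |
Completion: J1=3  J2=14  J3=16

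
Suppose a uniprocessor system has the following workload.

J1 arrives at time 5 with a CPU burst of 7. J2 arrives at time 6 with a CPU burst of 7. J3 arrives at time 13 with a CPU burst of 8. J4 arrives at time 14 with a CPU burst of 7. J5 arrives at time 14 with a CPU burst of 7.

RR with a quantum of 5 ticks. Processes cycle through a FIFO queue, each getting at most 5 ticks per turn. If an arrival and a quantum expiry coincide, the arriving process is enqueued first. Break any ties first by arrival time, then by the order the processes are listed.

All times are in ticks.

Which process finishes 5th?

J5

Timeline: | idle 0-5 | J1 5-10 | J2 10-15 | J1 15-17 | J3 17-22 | J4 22-27 | J5 27-32 | J2 32-34 | J3 34-37 | J4 37-39 | J5 39-41 |
Completion: J1=17  J2=34  J3=37  J4=39  J5=41
Finish order: J1 → J2 → J3 → J4 → J5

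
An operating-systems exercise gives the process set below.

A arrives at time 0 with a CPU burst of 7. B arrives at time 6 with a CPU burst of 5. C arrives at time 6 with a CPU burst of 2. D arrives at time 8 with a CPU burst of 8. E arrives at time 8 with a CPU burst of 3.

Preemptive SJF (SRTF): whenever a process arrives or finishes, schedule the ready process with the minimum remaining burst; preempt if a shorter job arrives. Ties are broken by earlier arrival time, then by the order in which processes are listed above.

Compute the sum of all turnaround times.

Timeline: | A 0-7 | C 7-9 | E 9-12 | B 12-17 | D 17-25 |
Completion: A=7  B=17  C=9  D=25  E=12
Turnaround = completion − arrival: A=7, B=11, C=3, D=17, E=4
Total turnaround = 7 + 11 + 3 + 17 + 4 = 42

42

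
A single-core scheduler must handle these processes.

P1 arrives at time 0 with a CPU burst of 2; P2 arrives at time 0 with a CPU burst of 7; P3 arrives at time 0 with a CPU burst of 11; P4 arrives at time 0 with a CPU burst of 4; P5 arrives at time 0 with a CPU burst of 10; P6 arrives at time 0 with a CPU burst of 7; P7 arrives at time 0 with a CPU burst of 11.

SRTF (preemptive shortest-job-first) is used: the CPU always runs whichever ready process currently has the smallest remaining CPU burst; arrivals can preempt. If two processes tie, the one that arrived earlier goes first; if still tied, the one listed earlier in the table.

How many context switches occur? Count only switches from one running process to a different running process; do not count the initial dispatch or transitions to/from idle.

Gantt: | P1 0-2 | P4 2-6 | P2 6-13 | P6 13-20 | P5 20-30 | P3 30-41 | P7 41-52 |
Completion: P1=2  P2=13  P3=41  P4=6  P5=30  P6=20  P7=52
Turnaround (C−A): P1=2  P2=13  P3=41  P4=6  P5=30  P6=20  P7=52

6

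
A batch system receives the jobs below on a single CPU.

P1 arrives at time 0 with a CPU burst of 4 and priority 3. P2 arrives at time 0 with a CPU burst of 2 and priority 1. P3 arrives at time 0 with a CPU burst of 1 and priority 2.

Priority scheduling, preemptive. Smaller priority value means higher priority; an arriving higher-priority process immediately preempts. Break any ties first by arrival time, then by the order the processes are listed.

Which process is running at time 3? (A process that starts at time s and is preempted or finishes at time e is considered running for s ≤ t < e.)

P1

Timeline: | P2 0-2 | P3 2-3 | P1 3-7 |
Completion: P1=7  P2=2  P3=3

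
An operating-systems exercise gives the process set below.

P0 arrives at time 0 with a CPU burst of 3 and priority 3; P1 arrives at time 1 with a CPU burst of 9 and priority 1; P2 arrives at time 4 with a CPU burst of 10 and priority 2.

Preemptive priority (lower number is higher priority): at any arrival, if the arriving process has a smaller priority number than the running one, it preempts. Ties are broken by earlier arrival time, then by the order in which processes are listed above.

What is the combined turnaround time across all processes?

Gantt: | P0 0-1 | P1 1-10 | P2 10-20 | P0 20-22 |
Completion: P0=22  P1=10  P2=20
Turnaround (C−A): P0=22  P1=9  P2=16
Turnaround = completion − arrival: P0=22, P1=9, P2=16
Total turnaround = 22 + 9 + 16 = 47

47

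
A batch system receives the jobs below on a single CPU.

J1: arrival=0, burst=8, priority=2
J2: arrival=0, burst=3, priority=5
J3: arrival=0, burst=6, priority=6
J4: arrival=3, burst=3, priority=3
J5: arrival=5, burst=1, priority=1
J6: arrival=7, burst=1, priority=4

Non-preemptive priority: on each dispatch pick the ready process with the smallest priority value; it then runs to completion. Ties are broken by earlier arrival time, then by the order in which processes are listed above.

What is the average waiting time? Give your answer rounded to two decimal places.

Gantt: | J1 0-8 | J5 8-9 | J4 9-12 | J6 12-13 | J2 13-16 | J3 16-22 |
Completion: J1=8  J2=16  J3=22  J4=12  J5=9  J6=13
Waiting times: J1=0, J2=13, J3=16, J4=6, J5=3, J6=5
Average waiting = (0+13+16+6+3+5) / 6 = 43/6 = 7.17

7.17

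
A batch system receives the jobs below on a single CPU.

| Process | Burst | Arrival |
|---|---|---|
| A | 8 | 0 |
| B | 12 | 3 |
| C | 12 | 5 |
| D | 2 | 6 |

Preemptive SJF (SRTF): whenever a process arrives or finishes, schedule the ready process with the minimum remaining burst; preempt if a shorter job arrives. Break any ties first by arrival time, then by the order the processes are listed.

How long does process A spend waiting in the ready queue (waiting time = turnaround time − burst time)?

0

Timeline: | A 0-8 | D 8-10 | B 10-22 | C 22-34 |
Completion: A=8  B=22  C=34  D=10
Waiting(A) = turnaround − burst = 8 − 8 = 0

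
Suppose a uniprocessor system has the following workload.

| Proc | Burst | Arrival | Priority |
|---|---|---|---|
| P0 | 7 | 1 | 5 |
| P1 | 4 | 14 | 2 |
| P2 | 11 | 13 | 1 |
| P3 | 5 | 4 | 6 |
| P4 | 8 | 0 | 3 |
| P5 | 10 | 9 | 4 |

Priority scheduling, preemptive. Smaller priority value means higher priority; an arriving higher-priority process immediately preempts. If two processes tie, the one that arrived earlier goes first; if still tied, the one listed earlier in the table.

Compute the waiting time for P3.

36

Schedule: | P4 0-8 | P0 8-9 | P5 9-13 | P2 13-24 | P1 24-28 | P5 28-34 | P0 34-40 | P3 40-45 |
Completion: P0=40  P1=28  P2=24  P3=45  P4=8  P5=34
Turnaround (C−A): P0=39  P1=14  P2=11  P3=41  P4=8  P5=25
Waiting(P3) = turnaround − burst = 41 − 5 = 36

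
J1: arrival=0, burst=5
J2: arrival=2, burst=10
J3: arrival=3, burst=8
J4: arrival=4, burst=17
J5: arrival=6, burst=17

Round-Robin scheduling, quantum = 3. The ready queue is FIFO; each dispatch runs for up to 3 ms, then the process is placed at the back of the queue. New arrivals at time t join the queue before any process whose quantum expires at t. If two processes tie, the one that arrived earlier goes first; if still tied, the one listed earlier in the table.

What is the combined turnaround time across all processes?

183

Gantt: | J1 0-3 | J2 3-6 | J3 6-9 | J1 9-11 | J4 11-14 | J5 14-17 | J2 17-20 | J3 20-23 | J4 23-26 | J5 26-29 | J2 29-32 | J3 32-34 | J4 34-37 | J5 37-40 | J2 40-41 | J4 41-44 | J5 44-47 | J4 47-50 | J5 50-53 | J4 53-55 | J5 55-57 |
Completion: J1=11  J2=41  J3=34  J4=55  J5=57
Turnaround (C−A): J1=11  J2=39  J3=31  J4=51  J5=51
Turnaround = completion − arrival: J1=11, J2=39, J3=31, J4=51, J5=51
Total turnaround = 11 + 39 + 31 + 51 + 51 = 183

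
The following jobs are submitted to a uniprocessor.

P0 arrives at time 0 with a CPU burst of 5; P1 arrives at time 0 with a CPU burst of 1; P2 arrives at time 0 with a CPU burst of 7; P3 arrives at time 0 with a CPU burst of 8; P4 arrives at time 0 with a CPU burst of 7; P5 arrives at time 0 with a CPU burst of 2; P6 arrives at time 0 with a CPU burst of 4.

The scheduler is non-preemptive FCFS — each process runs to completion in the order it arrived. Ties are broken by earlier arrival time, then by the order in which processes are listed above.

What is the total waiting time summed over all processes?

Gantt: | P0 0-5 | P1 5-6 | P2 6-13 | P3 13-21 | P4 21-28 | P5 28-30 | P6 30-34 |
Completion: P0=5  P1=6  P2=13  P3=21  P4=28  P5=30  P6=34
Turnaround (C−A): P0=5  P1=6  P2=13  P3=21  P4=28  P5=30  P6=34
Waiting = turnaround − burst: P0=0, P1=5, P2=6, P3=13, P4=21, P5=28, P6=30
Total waiting = 0 + 5 + 6 + 13 + 21 + 28 + 30 = 103

103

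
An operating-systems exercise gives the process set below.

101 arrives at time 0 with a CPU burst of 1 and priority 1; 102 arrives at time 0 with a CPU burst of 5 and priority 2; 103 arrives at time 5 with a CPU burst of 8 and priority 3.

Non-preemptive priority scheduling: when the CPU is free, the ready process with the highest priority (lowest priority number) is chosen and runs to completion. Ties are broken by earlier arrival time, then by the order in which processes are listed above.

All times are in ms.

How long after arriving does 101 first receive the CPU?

0

Timeline: | 101 0-1 | 102 1-6 | 103 6-14 |
Completion: 101=1  102=6  103=14
Turnaround (C−A): 101=1  102=6  103=9
Response(101) = first start − arrival = 0 − 0 = 0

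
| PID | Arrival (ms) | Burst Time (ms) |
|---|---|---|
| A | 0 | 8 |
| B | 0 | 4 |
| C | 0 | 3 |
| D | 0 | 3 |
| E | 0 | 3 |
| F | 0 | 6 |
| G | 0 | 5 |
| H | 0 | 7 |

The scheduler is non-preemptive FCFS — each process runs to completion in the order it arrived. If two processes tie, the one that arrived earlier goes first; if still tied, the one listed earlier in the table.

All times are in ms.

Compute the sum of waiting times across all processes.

133

Gantt: | A 0-8 | B 8-12 | C 12-15 | D 15-18 | E 18-21 | F 21-27 | G 27-32 | H 32-39 |
Completion: A=8  B=12  C=15  D=18  E=21  F=27  G=32  H=39
Waiting = turnaround − burst: A=0, B=8, C=12, D=15, E=18, F=21, G=27, H=32
Total waiting = 0 + 8 + 12 + 15 + 18 + 21 + 27 + 32 = 133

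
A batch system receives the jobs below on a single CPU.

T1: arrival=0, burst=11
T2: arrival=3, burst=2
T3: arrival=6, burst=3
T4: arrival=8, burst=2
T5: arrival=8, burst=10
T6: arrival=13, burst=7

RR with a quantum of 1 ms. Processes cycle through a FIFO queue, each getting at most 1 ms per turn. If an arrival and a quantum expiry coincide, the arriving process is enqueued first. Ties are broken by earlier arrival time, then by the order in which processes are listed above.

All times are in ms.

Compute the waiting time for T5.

17

Timeline: | T1 0-3 | T2 3-4 | T1 4-5 | T2 5-6 | T1 6-7 | T3 7-8 | T1 8-9 | T4 9-10 | T5 10-11 | T3 11-12 | T1 12-13 | T4 13-14 | T5 14-15 | T3 15-16 | T6 16-17 | T1 17-18 | T5 18-19 | T6 19-20 | T1 20-21 | T5 21-22 | T6 22-23 | T1 23-24 | T5 24-25 | T6 25-26 | T1 26-27 | T5 27-28 | T6 28-29 | T5 29-30 | T6 30-31 | T5 31-32 | T6 32-33 | T5 33-35 |
Completion: T1=27  T2=6  T3=16  T4=14  T5=35  T6=33
Turnaround (C−A): T1=27  T2=3  T3=10  T4=6  T5=27  T6=20
Waiting(T5) = turnaround − burst = 27 − 10 = 17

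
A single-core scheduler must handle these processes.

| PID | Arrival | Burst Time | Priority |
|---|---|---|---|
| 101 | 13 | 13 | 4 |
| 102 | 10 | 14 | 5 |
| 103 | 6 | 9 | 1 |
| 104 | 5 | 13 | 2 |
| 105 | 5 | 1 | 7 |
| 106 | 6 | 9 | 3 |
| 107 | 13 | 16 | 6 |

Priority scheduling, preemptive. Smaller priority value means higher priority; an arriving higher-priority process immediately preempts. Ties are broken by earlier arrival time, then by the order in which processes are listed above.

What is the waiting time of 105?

Timeline: | idle 0-5 | 104 5-6 | 103 6-15 | 104 15-27 | 106 27-36 | 101 36-49 | 102 49-63 | 107 63-79 | 105 79-80 |
Completion: 101=49  102=63  103=15  104=27  105=80  106=36  107=79
Turnaround (C−A): 101=36  102=53  103=9  104=22  105=75  106=30  107=66
Waiting(105) = turnaround − burst = 75 − 1 = 74

74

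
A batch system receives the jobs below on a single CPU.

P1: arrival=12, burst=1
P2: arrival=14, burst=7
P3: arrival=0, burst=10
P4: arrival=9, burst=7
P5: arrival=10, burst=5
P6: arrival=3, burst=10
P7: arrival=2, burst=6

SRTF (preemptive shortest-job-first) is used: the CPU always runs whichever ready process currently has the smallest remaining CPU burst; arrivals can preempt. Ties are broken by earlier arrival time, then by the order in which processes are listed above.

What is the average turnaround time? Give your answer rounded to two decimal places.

17.14

Schedule: | P3 0-2 | P7 2-8 | P3 8-10 | P5 10-12 | P1 12-13 | P5 13-16 | P3 16-22 | P4 22-29 | P2 29-36 | P6 36-46 |
Completion: P1=13  P2=36  P3=22  P4=29  P5=16  P6=46  P7=8
Turnaround (C−A): P1=1  P2=22  P3=22  P4=20  P5=6  P6=43  P7=6
Turnaround times: P1=1, P2=22, P3=22, P4=20, P5=6, P6=43, P7=6
Average turnaround = (1+22+22+20+6+43+6) / 7 = 120/7 = 17.14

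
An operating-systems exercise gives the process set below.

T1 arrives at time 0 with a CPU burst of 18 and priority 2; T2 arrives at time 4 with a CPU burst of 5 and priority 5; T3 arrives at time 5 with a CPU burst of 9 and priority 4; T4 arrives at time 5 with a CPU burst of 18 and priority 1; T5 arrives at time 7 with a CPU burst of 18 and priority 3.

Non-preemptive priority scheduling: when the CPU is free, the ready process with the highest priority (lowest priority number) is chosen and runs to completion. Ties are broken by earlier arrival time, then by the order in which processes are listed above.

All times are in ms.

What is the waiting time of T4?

13

Schedule: | T1 0-18 | T4 18-36 | T5 36-54 | T3 54-63 | T2 63-68 |
Completion: T1=18  T2=68  T3=63  T4=36  T5=54
Turnaround (C−A): T1=18  T2=64  T3=58  T4=31  T5=47
Waiting(T4) = turnaround − burst = 31 − 18 = 13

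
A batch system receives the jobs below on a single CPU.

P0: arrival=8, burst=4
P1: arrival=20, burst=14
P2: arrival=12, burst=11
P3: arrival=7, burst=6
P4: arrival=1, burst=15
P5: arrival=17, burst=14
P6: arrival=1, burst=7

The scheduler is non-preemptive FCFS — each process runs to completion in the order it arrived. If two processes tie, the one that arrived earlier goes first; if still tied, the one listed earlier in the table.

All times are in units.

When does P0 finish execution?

Gantt: | idle 0-1 | P4 1-16 | P6 16-23 | P3 23-29 | P0 29-33 | P2 33-44 | P5 44-58 | P1 58-72 |
Completion: P0=33  P1=72  P2=44  P3=29  P4=16  P5=58  P6=23
Turnaround (C−A): P0=25  P1=52  P2=32  P3=22  P4=15  P5=41  P6=22

33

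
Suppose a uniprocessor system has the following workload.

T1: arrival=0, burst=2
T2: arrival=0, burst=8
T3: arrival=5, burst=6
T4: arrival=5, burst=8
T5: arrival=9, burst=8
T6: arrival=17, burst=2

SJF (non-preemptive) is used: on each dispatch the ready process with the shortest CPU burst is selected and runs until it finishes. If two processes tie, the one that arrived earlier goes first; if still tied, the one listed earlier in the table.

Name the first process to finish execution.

T1

Timeline: | T1 0-2 | T2 2-10 | T3 10-16 | T4 16-24 | T6 24-26 | T5 26-34 |
Completion: T1=2  T2=10  T3=16  T4=24  T5=34  T6=26
Finish order: T1 → T2 → T3 → T4 → T6 → T5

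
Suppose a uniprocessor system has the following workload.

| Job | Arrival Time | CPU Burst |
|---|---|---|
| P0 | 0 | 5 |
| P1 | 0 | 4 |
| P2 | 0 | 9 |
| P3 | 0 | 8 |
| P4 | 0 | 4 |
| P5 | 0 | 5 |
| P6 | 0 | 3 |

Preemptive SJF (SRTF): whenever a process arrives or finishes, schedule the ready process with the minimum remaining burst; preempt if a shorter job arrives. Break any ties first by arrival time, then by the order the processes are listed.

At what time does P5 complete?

Schedule: | P6 0-3 | P1 3-7 | P4 7-11 | P0 11-16 | P5 16-21 | P3 21-29 | P2 29-38 |
Completion: P0=16  P1=7  P2=38  P3=29  P4=11  P5=21  P6=3

21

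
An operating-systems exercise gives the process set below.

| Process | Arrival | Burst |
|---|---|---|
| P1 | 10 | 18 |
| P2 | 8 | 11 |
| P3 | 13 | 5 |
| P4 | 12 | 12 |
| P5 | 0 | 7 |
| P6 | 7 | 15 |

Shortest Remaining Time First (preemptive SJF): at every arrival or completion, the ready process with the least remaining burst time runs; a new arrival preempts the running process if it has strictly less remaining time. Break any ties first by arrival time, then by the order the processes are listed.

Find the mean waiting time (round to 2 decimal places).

Schedule: | P5 0-7 | P6 7-8 | P2 8-13 | P3 13-18 | P2 18-24 | P4 24-36 | P6 36-50 | P1 50-68 |
Completion: P1=68  P2=24  P3=18  P4=36  P5=7  P6=50
Turnaround (C−A): P1=58  P2=16  P3=5  P4=24  P5=7  P6=43
Waiting times: P1=40, P2=5, P3=0, P4=12, P5=0, P6=28
Average waiting = (40+5+0+12+0+28) / 6 = 85/6 = 14.17

14.17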